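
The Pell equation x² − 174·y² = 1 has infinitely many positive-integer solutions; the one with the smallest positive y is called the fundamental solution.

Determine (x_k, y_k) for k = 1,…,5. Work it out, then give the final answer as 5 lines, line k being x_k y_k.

1451 110
4210801 319220
12219743051 926376330
35461690123201 2688343790440
102909812517786251 7801572753480550

√174 = [13; 5,4,5,26, …], period ℓ=4 (even) → k=3
a_0=13:  p_0=13·1+0=13,  q_0=13·0+1=1
a_1=5:  p_1=5·13+1=66,  q_1=5·1+0=5
a_2=4:  p_2=4·66+13=277,  q_2=4·5+1=21
a_3=5:  p_3=5·277+66=1451,  q_3=5·21+5=110
→ (1451, 110).  Check: 1451²=2105401, 174·110²=2105400, difference 1.
(1451+110√174)^2 = 4210801 + 319220√174
(1451+110√174)^3 = 12219743051 + 926376330√174
(1451+110√174)^4 = 35461690123201 + 2688343790440√174
(1451+110√174)^5 = 102909812517786251 + 7801572753480550√174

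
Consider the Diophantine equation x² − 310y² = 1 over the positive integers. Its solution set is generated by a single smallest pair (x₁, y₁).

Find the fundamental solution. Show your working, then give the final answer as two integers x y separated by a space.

848719 48204

[17; 1,1,1,1,5,…,1,1,34] for √310; ℓ=16 ⇒ convergent index 15
i=0: a=17 ⇒ p=17, q=1
i=1: a=1 ⇒ p=18, q=1
i=2: a=1 ⇒ p=35, q=2
i=3: a=1 ⇒ p=53, q=3
i=4: a=1 ⇒ p=88, q=5
…
i=6: a=3 ⇒ p=1567, q=89
i=7: a=1 ⇒ p=2060, q=117
i=8: a=2 ⇒ p=5687, q=323
i=9: a=1 ⇒ p=7747, q=440
i=10: a=3 ⇒ p=28928, q=1643
…
i=12: a=1 ⇒ p=181315, q=10298
i=13: a=1 ⇒ p=333702, q=18953
i=14: a=1 ⇒ p=515017, q=29251
i=15: a=1 ⇒ p=848719, q=48204
→ (848719, 48204).  Check: 848719²=720323940961, 310·48204²=720323940960, difference 1.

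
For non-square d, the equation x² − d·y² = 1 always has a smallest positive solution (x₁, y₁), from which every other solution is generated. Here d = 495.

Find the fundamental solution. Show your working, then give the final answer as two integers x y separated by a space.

89 4

√495 = [22; 4,44, …], period ℓ=2 (even) → k=1
step 0: (22, 1)  from 22·(1,0) + (0,1)
step 1: (89, 4)  from 4·(22,1) + (1,0)
(x₁, y₁) = (89, 4);  89² − 495·4² = 1 ✓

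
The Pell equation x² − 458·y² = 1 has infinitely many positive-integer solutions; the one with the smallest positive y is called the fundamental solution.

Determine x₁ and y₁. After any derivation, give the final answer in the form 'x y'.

d=458: √d = [21; 2,2,42] (ℓ=3, odd), read p_5/q_5
a_0=21:  p_0=21·1+0=21,  q_0=21·0+1=1
…
a_4=2:  p_4=2·4537+107=9181,  q_4=2·212+5=429
a_5=2:  p_5=2·9181+4537=22899,  q_5=2·429+212=1070
→ (22899, 1070).  Check: 22899²=524364201, 458·1070²=524364200, difference 1.

22899 1070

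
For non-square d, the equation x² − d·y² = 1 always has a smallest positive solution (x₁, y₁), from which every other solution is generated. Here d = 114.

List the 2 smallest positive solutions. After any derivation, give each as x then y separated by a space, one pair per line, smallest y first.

1025 96
2101249 196800

[10; 1,2,10,2,1,20] for √114; ℓ=6 ⇒ convergent index 5
step 0: (10, 1)  from 10·(1,0) + (0,1)
step 1: (11, 1)  from 1·(10,1) + (1,0)
…
step 3: (331, 31)  from 10·(32,3) + (11,1)
step 4: (694, 65)  from 2·(331,31) + (32,3)
step 5: (1025, 96)  from 1·(694,65) + (331,31)
fundamental: x₁=1025, y₁=96  (since 1050625 − 114·9216 = 1)
k=2:  x_2 = 1025·1025+114·96·96 = 2101249,  y_2 = 1025·96+96·1025 = 196800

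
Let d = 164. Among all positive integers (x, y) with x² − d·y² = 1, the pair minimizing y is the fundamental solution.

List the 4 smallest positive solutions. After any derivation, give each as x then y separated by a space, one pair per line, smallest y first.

2049 160
8396801 655680
34410088449 2686976480
141012534067201 11011228959360

d=164: √d = [12; 1,4,6,4,1,24] (ℓ=6, even), read p_5/q_5
step 0: (12, 1)  from 12·(1,0) + (0,1)
step 1: (13, 1)  from 1·(12,1) + (1,0)
step 2: (64, 5)  from 4·(13,1) + (12,1)
…
step 4: (1652, 129)  from 4·(397,31) + (64,5)
step 5: (2049, 160)  from 1·(1652,129) + (397,31)
(x₁, y₁) = (2049, 160);  2049² − 164·160² = 1 ✓
(x_2, y_2) = (2049·2049 + 164·160·160, 2049·160 + 160·2049) = (8396801, 655680)
(x_3, y_3) = (2049·8396801 + 164·160·655680, 2049·655680 + 160·8396801) = (34410088449, 2686976480)
(x_4, y_4) = (2049·34410088449 + 164·160·2686976480, 2049·2686976480 + 160·34410088449) = (141012534067201, 11011228959360)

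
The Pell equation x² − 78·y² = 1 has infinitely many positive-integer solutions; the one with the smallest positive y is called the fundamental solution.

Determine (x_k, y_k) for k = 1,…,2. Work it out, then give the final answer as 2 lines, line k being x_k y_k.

53 6
5617 636

d=78: √d = [8; 1,4,1,16] (ℓ=4, even), read p_3/q_3
k=0  a_k=8  p_k/q_k = 8/1
k=1  a_k=1  p_k/q_k = 9/1
k=2  a_k=4  p_k/q_k = 44/5
k=3  a_k=1  p_k/q_k = 53/6
(x₁, y₁) = (53, 6);  53² − 78·6² = 1 ✓
k=2:  x_2 = 53·53+78·6·6 = 5617,  y_2 = 53·6+6·53 = 636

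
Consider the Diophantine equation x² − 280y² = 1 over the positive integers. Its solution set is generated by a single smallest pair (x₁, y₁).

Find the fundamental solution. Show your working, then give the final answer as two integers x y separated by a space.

[16; 1,2,1,2,1,32] for √280; ℓ=6 ⇒ convergent index 5
step 0: (16, 1)  from 16·(1,0) + (0,1)
step 1: (17, 1)  from 1·(16,1) + (1,0)
…
step 4: (184, 11)  from 2·(67,4) + (50,3)
step 5: (251, 15)  from 1·(184,11) + (67,4)
→ (251, 15).  Check: 251²=63001, 280·15²=63000, difference 1.

251 15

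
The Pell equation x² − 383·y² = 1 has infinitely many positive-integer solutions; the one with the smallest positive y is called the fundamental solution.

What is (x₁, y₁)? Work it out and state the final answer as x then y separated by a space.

18768 959

[19; 1,1,3,19,3,1,1,38] for √383; ℓ=8 ⇒ convergent index 7
i=0: a=19 ⇒ p=19, q=1
…
i=5: a=3 ⇒ p=8063, q=412
i=6: a=1 ⇒ p=10705, q=547
i=7: a=1 ⇒ p=18768, q=959
(x₁, y₁) = (18768, 959);  18768² − 383·959² = 1 ✓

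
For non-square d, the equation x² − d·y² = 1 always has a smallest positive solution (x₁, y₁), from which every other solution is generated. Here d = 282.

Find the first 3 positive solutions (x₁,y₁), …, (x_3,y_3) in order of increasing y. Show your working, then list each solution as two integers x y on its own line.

2351 140
11054401 658280
51977791151 3095232420

[16; 1,3,1,4,1,3,1,32] for √282; ℓ=8 ⇒ convergent index 7
a_0=16:  p_0=16·1+0=16,  q_0=16·0+1=1
a_1=1:  p_1=1·16+1=17,  q_1=1·1+0=1
a_2=3:  p_2=3·17+16=67,  q_2=3·1+1=4
a_3=1:  p_3=1·67+17=84,  q_3=1·4+1=5
a_4=4:  p_4=4·84+67=403,  q_4=4·5+4=24
a_5=1:  p_5=1·403+84=487,  q_5=1·24+5=29
a_6=3:  p_6=3·487+403=1864,  q_6=3·29+24=111
a_7=1:  p_7=1·1864+487=2351,  q_7=1·111+29=140
(x₁, y₁) = (2351, 140);  2351² − 282·140² = 1 ✓
n=2: (2351,140)∘(2351,140) = (2351·2351+282·140·140, 2351·140+140·2351) = (11054401,658280)
n=3: (11054401,658280)∘(2351,140) = (2351·11054401+282·140·658280, 2351·658280+140·11054401) = (51977791151,3095232420)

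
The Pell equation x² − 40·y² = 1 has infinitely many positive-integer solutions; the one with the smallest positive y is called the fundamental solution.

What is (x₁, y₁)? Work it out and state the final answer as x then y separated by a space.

19 3

[6; 3,12] for √40; ℓ=2 ⇒ convergent index 1
k=0  a_k=6  p_k/q_k = 6/1
k=1  a_k=3  p_k/q_k = 19/3
(x₁, y₁) = (19, 3);  19² − 40·3² = 1 ✓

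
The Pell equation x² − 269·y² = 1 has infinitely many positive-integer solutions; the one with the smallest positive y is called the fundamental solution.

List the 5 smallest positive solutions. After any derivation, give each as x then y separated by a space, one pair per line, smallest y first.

13449 820
361751201 22056360
9730383791049 593271970460
261727862849884801 15957829439376720
7039956045205817586249 429233695667083044100

√269 → a₀=16, period (2,2,32); ℓ=3 odd so k=5
i=0: a=16 ⇒ p=16, q=1
i=1: a=2 ⇒ p=33, q=2
i=2: a=2 ⇒ p=82, q=5
i=3: a=32 ⇒ p=2657, q=162
i=4: a=2 ⇒ p=5396, q=329
i=5: a=2 ⇒ p=13449, q=820
(x₁, y₁) = (13449, 820);  13449² − 269·820² = 1 ✓
(x_2, y_2) = (13449·13449 + 269·820·820, 13449·820 + 820·13449) = (361751201, 22056360)
(x_3, y_3) = (13449·361751201 + 269·820·22056360, 13449·22056360 + 820·361751201) = (9730383791049, 593271970460)
(x_4, y_4) = (13449·9730383791049 + 269·820·593271970460, 13449·593271970460 + 820·9730383791049) = (261727862849884801, 15957829439376720)
(x_5, y_5) = (13449·261727862849884801 + 269·820·15957829439376720, 13449·15957829439376720 + 820·261727862849884801) = (7039956045205817586249, 429233695667083044100)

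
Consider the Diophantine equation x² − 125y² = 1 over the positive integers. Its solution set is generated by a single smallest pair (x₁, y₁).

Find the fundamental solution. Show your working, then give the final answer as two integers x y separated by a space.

√125 = [11; 5,1,1,5,22, …], period ℓ=5 (odd) → k=9
i=0: a=11 ⇒ p=11, q=1
…
i=5: a=22 ⇒ p=15127, q=1353
…
i=7: a=1 ⇒ p=91444, q=8179
i=8: a=1 ⇒ p=167761, q=15005
i=9: a=5 ⇒ p=930249, q=83204
fundamental: x₁=930249, y₁=83204  (since 865363202001 − 125·6922905616 = 1)

930249 83204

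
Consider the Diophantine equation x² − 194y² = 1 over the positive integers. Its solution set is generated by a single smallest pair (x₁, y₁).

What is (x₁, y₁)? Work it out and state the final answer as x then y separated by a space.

√194 = [13; 1,12,1,26, …], period ℓ=4 (even) → k=3
k=0  a_k=13  p_k/q_k = 13/1
k=1  a_k=1  p_k/q_k = 14/1
k=2  a_k=12  p_k/q_k = 181/13
k=3  a_k=1  p_k/q_k = 195/14
(x₁, y₁) = (195, 14);  195² − 194·14² = 1 ✓

195 14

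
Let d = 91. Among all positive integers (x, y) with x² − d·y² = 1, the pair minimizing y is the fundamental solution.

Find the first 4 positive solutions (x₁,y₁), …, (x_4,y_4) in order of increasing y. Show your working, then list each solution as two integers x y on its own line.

d=91: √d = [9; 1,1,5,1,5,1,1,18] (ℓ=8, even), read p_7/q_7
a_0=9:  p_0=9·1+0=9,  q_0=9·0+1=1
…
a_2=1:  p_2=1·10+9=19,  q_2=1·1+1=2
…
a_4=1:  p_4=1·105+19=124,  q_4=1·11+2=13
a_5=5:  p_5=5·124+105=725,  q_5=5·13+11=76
a_6=1:  p_6=1·725+124=849,  q_6=1·76+13=89
a_7=1:  p_7=1·849+725=1574,  q_7=1·89+76=165
(x₁, y₁) = (1574, 165);  1574² − 91·165² = 1 ✓
(x_2, y_2) = (1574·1574 + 91·165·165, 1574·165 + 165·1574) = (4954951, 519420)
(x_3, y_3) = (1574·4954951 + 91·165·519420, 1574·519420 + 165·4954951) = (15598184174, 1635133995)
(x_4, y_4) = (1574·15598184174 + 91·165·1635133995, 1574·1635133995 + 165·15598184174) = (49103078824801, 5147401296840)

1574 165
4954951 519420
15598184174 1635133995
49103078824801 5147401296840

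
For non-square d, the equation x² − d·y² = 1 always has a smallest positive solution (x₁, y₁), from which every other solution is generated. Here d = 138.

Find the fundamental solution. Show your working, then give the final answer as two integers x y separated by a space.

47 4

√138 = [11; 1,2,1,22, …], period ℓ=4 (even) → k=3
k=0  a_k=11  p_k/q_k = 11/1
k=1  a_k=1  p_k/q_k = 12/1
k=2  a_k=2  p_k/q_k = 35/3
k=3  a_k=1  p_k/q_k = 47/4
→ (47, 4).  Check: 47²=2209, 138·4²=2208, difference 1.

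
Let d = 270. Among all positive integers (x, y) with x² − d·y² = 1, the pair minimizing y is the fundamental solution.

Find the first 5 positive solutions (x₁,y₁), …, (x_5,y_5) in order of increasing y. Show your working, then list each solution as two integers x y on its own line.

5291 322
55989361 3407404
592479412811 36057148806
6269617090376641 381556745257688
66345087457886202251 4037633442259705610

[16; 2,3,6,3,2,32] for √270; ℓ=6 ⇒ convergent index 5
k=0  a_k=16  p_k/q_k = 16/1
k=1  a_k=2  p_k/q_k = 33/2
k=2  a_k=3  p_k/q_k = 115/7
k=3  a_k=6  p_k/q_k = 723/44
k=4  a_k=3  p_k/q_k = 2284/139
k=5  a_k=2  p_k/q_k = 5291/322
→ (5291, 322).  Check: 5291²=27994681, 270·322²=27994680, difference 1.
(5291+322√270)^2 = 55989361 + 3407404√270
(5291+322√270)^3 = 592479412811 + 36057148806√270
(5291+322√270)^4 = 6269617090376641 + 381556745257688√270
(5291+322√270)^5 = 66345087457886202251 + 4037633442259705610√270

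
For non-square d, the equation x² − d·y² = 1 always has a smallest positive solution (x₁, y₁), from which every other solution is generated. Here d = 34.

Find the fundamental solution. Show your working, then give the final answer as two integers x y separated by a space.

[5; 1,4,1,10] for √34; ℓ=4 ⇒ convergent index 3
i=0: a=5 ⇒ p=5, q=1
…
i=2: a=4 ⇒ p=29, q=5
i=3: a=1 ⇒ p=35, q=6
→ (35, 6).  Check: 35²=1225, 34·6²=1224, difference 1.

35 6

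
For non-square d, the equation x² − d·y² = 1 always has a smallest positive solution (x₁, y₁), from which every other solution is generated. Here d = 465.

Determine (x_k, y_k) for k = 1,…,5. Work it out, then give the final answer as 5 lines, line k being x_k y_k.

15871 736
503777281 23362112
15990898437631 741560158368
507583097703505921 23538602523554944
16111702671313786506751 747162320561120874080

√465 = [21; 1,1,3,2,2,2,3,1,1,42, …], period ℓ=10 (even) → k=9
i=0: a=21 ⇒ p=21, q=1
i=1: a=1 ⇒ p=22, q=1
…
i=3: a=3 ⇒ p=151, q=7
i=4: a=2 ⇒ p=345, q=16
i=5: a=2 ⇒ p=841, q=39
i=6: a=2 ⇒ p=2027, q=94
i=7: a=3 ⇒ p=6922, q=321
i=8: a=1 ⇒ p=8949, q=415
i=9: a=1 ⇒ p=15871, q=736
→ (15871, 736).  Check: 15871²=251888641, 465·736²=251888640, difference 1.
(15871+736√465)^2 = 503777281 + 23362112√465
(15871+736√465)^3 = 15990898437631 + 741560158368√465
(15871+736√465)^4 = 507583097703505921 + 23538602523554944√465
(15871+736√465)^5 = 16111702671313786506751 + 747162320561120874080√465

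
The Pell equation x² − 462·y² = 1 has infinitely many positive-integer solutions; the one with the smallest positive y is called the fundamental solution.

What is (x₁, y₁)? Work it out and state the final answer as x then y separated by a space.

[21; 2,42] for √462; ℓ=2 ⇒ convergent index 1
a_0=21:  p_0=21·1+0=21,  q_0=21·0+1=1
a_1=2:  p_1=2·21+1=43,  q_1=2·1+0=2
(x₁, y₁) = (43, 2);  43² − 462·2² = 1 ✓

43 2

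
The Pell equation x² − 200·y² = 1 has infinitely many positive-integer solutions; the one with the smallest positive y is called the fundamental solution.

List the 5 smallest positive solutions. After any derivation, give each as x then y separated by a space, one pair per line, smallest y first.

99 7
19601 1386
3880899 274421
768398401 54333972
152139002499 10757852035

d=200: √d = [14; 7,28] (ℓ=2, even), read p_1/q_1
i=0: a=14 ⇒ p=14, q=1
i=1: a=7 ⇒ p=99, q=7
→ (99, 7).  Check: 99²=9801, 200·7²=9800, difference 1.
(99+7√200)^2 = 19601 + 1386√200
(99+7√200)^3 = 3880899 + 274421√200
(99+7√200)^4 = 768398401 + 54333972√200
(99+7√200)^5 = 152139002499 + 10757852035√200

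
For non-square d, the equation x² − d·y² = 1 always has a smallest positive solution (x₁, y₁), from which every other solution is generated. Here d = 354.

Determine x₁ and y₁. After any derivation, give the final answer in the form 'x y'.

258065 13716

[18; 1,4,2,2,18,2,2,4,1,36] for √354; ℓ=10 ⇒ convergent index 9
k=0  a_k=18  p_k/q_k = 18/1
…
k=2  a_k=4  p_k/q_k = 94/5
k=3  a_k=2  p_k/q_k = 207/11
…
k=5  a_k=18  p_k/q_k = 9351/497
k=6  a_k=2  p_k/q_k = 19210/1021
k=7  a_k=2  p_k/q_k = 47771/2539
k=8  a_k=4  p_k/q_k = 210294/11177
k=9  a_k=1  p_k/q_k = 258065/13716
(x₁, y₁) = (258065, 13716);  258065² − 354·13716² = 1 ✓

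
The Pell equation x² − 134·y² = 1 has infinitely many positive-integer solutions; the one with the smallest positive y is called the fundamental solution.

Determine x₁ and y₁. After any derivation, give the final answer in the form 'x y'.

145925 12606

d=134: √d = [11; 1,1,2,1,3,…,1,1,22] (ℓ=14, even), read p_13/q_13
k=0  a_k=11  p_k/q_k = 11/1
k=1  a_k=1  p_k/q_k = 12/1
k=2  a_k=1  p_k/q_k = 23/2
k=3  a_k=2  p_k/q_k = 58/5
k=4  a_k=1  p_k/q_k = 81/7
k=5  a_k=3  p_k/q_k = 301/26
k=6  a_k=1  p_k/q_k = 382/33
…
k=10  a_k=1  p_k/q_k = 22133/1912
…
k=12  a_k=1  p_k/q_k = 84029/7259
k=13  a_k=1  p_k/q_k = 145925/12606
→ (145925, 12606).  Check: 145925²=21294105625, 134·12606²=21294105624, difference 1.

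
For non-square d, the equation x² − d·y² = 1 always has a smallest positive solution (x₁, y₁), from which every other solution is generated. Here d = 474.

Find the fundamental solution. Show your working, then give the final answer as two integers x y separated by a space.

√474 → a₀=21, period (1,3,2,1,1,…,3,1,42); ℓ=14 even so k=13
step 0: (21, 1)  from 21·(1,0) + (0,1)
step 1: (22, 1)  from 1·(21,1) + (1,0)
step 2: (87, 4)  from 3·(22,1) + (21,1)
step 3: (196, 9)  from 2·(87,4) + (22,1)
step 4: (283, 13)  from 1·(196,9) + (87,4)
step 5: (479, 22)  from 1·(283,13) + (196,9)
…
step 8: (5813, 267)  from 1·(5051,232) + (762,35)
step 9: (10864, 499)  from 1·(5813,267) + (5051,232)
step 10: (16677, 766)  from 1·(10864,499) + (5813,267)
step 11: (44218, 2031)  from 2·(16677,766) + (10864,499)
step 12: (149331, 6859)  from 3·(44218,2031) + (16677,766)
step 13: (193549, 8890)  from 1·(149331,6859) + (44218,2031)
(x₁, y₁) = (193549, 8890);  193549² − 474·8890² = 1 ✓

193549 8890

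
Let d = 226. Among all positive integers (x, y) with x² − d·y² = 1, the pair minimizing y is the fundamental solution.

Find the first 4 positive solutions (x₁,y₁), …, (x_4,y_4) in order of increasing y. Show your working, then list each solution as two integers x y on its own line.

451 30
406801 27060
366934051 24408090
330974107201 22016070120

d=226: √d = [15; 30] (ℓ=1, odd), read p_1/q_1
k=0  a_k=15  p_k/q_k = 15/1
k=1  a_k=30  p_k/q_k = 451/30
fundamental: x₁=451, y₁=30  (since 203401 − 226·900 = 1)
(x_2, y_2) = (451·451 + 226·30·30, 451·30 + 30·451) = (406801, 27060)
(x_3, y_3) = (451·406801 + 226·30·27060, 451·27060 + 30·406801) = (366934051, 24408090)
(x_4, y_4) = (451·366934051 + 226·30·24408090, 451·24408090 + 30·366934051) = (330974107201, 22016070120)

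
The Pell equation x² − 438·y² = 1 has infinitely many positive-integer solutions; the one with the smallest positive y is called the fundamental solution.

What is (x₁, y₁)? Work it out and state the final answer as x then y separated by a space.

293 14

[20; 1,12,1,40] for √438; ℓ=4 ⇒ convergent index 3
a_0=20:  p_0=20·1+0=20,  q_0=20·0+1=1
a_1=1:  p_1=1·20+1=21,  q_1=1·1+0=1
a_2=12:  p_2=12·21+20=272,  q_2=12·1+1=13
a_3=1:  p_3=1·272+21=293,  q_3=1·13+1=14
(x₁, y₁) = (293, 14);  293² − 438·14² = 1 ✓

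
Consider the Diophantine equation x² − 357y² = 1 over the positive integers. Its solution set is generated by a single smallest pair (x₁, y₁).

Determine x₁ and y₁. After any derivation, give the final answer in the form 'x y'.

√357 = [18; 1,8,2,8,1,36, …], period ℓ=6 (even) → k=5
a_0=18:  p_0=18·1+0=18,  q_0=18·0+1=1
a_1=1:  p_1=1·18+1=19,  q_1=1·1+0=1
a_2=8:  p_2=8·19+18=170,  q_2=8·1+1=9
a_3=2:  p_3=2·170+19=359,  q_3=2·9+1=19
a_4=8:  p_4=8·359+170=3042,  q_4=8·19+9=161
a_5=1:  p_5=1·3042+359=3401,  q_5=1·161+19=180
fundamental: x₁=3401, y₁=180  (since 11566801 − 357·32400 = 1)

3401 180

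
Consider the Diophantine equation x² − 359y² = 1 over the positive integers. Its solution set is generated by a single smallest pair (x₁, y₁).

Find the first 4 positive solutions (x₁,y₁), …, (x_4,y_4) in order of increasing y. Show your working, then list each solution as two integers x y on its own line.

[18; 1,17,1,36] for √359; ℓ=4 ⇒ convergent index 3
a_0=18:  p_0=18·1+0=18,  q_0=18·0+1=1
…
a_2=17:  p_2=17·19+18=341,  q_2=17·1+1=18
a_3=1:  p_3=1·341+19=360,  q_3=1·18+1=19
(x₁, y₁) = (360, 19);  360² − 359·19² = 1 ✓
(360+19√359)^2 = 259199 + 13680√359
(360+19√359)^3 = 186622920 + 9849581√359
(360+19√359)^4 = 134368243201 + 7091684640√359

360 19
259199 13680
186622920 9849581
134368243201 7091684640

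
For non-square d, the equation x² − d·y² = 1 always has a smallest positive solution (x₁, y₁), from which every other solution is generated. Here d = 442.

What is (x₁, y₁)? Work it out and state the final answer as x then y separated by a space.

d=442: √d = [21; 42] (ℓ=1, odd), read p_1/q_1
k=0  a_k=21  p_k/q_k = 21/1
k=1  a_k=42  p_k/q_k = 883/42
→ (883, 42).  Check: 883²=779689, 442·42²=779688, difference 1.

883 42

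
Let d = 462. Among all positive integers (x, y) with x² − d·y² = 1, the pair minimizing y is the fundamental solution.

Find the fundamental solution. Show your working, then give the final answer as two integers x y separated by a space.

43 2

√462 → a₀=21, period (2,42); ℓ=2 even so k=1
k=0  a_k=21  p_k/q_k = 21/1
k=1  a_k=2  p_k/q_k = 43/2
→ (43, 2).  Check: 43²=1849, 462·2²=1848, difference 1.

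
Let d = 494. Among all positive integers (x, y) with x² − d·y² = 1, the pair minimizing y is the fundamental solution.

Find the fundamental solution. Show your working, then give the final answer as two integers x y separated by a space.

73035 3286

d=494: √d = [22; 4,2,2,1,2,1,2,2,4,44] (ℓ=10, even), read p_9/q_9
a_0=22:  p_0=22·1+0=22,  q_0=22·0+1=1
a_1=4:  p_1=4·22+1=89,  q_1=4·1+0=4
a_2=2:  p_2=2·89+22=200,  q_2=2·4+1=9
…
a_5=2:  p_5=2·689+489=1867,  q_5=2·31+22=84
a_6=1:  p_6=1·1867+689=2556,  q_6=1·84+31=115
a_7=2:  p_7=2·2556+1867=6979,  q_7=2·115+84=314
a_8=2:  p_8=2·6979+2556=16514,  q_8=2·314+115=743
a_9=4:  p_9=4·16514+6979=73035,  q_9=4·743+314=3286
→ (73035, 3286).  Check: 73035²=5334111225, 494·3286²=5334111224, difference 1.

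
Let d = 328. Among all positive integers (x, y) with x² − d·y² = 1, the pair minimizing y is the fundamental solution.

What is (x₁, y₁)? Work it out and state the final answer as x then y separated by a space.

√328 → a₀=18, period (9,36); ℓ=2 even so k=1
a_0=18:  p_0=18·1+0=18,  q_0=18·0+1=1
a_1=9:  p_1=9·18+1=163,  q_1=9·1+0=9
fundamental: x₁=163, y₁=9  (since 26569 − 328·81 = 1)

163 9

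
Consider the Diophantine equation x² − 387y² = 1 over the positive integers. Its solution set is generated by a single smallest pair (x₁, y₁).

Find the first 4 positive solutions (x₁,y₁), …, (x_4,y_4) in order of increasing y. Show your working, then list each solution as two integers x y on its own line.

3482 177
24248647 1232628
168867574226 8584021215
1175993762661217 59779122508632

d=387: √d = [19; 1,2,19,2,1,38] (ℓ=6, even), read p_5/q_5
k=0  a_k=19  p_k/q_k = 19/1
…
k=4  a_k=2  p_k/q_k = 2341/119
k=5  a_k=1  p_k/q_k = 3482/177
fundamental: x₁=3482, y₁=177  (since 12124324 − 387·31329 = 1)
(x_2, y_2) = (3482·3482 + 387·177·177, 3482·177 + 177·3482) = (24248647, 1232628)
(x_3, y_3) = (3482·24248647 + 387·177·1232628, 3482·1232628 + 177·24248647) = (168867574226, 8584021215)
(x_4, y_4) = (3482·168867574226 + 387·177·8584021215, 3482·8584021215 + 177·168867574226) = (1175993762661217, 59779122508632)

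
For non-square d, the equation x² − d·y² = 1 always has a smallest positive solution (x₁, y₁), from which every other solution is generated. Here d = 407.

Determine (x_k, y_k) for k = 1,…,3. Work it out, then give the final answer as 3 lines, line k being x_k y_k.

[20; 5,1,2,1,5,40] for √407; ℓ=6 ⇒ convergent index 5
a_0=20:  p_0=20·1+0=20,  q_0=20·0+1=1
a_1=5:  p_1=5·20+1=101,  q_1=5·1+0=5
…
a_4=1:  p_4=1·343+121=464,  q_4=1·17+6=23
a_5=5:  p_5=5·464+343=2663,  q_5=5·23+17=132
→ (2663, 132).  Check: 2663²=7091569, 407·132²=7091568, difference 1.
(2663+132√407)^2 = 14183137 + 703032√407
(2663+132√407)^3 = 75539384999 + 3744348300√407

2663 132
14183137 703032
75539384999 3744348300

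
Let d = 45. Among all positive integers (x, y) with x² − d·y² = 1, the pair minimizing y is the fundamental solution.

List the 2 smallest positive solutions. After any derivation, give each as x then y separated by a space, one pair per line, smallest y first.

√45 → a₀=6, period (1,2,2,2,1,12); ℓ=6 even so k=5
k=0  a_k=6  p_k/q_k = 6/1
…
k=2  a_k=2  p_k/q_k = 20/3
…
k=4  a_k=2  p_k/q_k = 114/17
k=5  a_k=1  p_k/q_k = 161/24
fundamental: x₁=161, y₁=24  (since 25921 − 45·576 = 1)
n=2: (161,24)∘(161,24) = (161·161+45·24·24, 161·24+24·161) = (51841,7728)

161 24
51841 7728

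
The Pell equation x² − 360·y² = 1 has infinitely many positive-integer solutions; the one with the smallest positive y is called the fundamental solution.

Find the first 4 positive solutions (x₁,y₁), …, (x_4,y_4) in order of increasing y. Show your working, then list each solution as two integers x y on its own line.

19 1
721 38
27379 1443
1039681 54796

[18; 1,36] for √360; ℓ=2 ⇒ convergent index 1
k=0  a_k=18  p_k/q_k = 18/1
k=1  a_k=1  p_k/q_k = 19/1
fundamental: x₁=19, y₁=1  (since 361 − 360·1 = 1)
(x_2, y_2) = (19·19 + 360·1·1, 19·1 + 1·19) = (721, 38)
(x_3, y_3) = (19·721 + 360·1·38, 19·38 + 1·721) = (27379, 1443)
(x_4, y_4) = (19·27379 + 360·1·1443, 19·1443 + 1·27379) = (1039681, 54796)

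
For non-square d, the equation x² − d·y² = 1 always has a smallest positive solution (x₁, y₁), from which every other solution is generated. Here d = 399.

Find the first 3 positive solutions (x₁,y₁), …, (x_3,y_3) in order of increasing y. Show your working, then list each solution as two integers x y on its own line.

√399 = [19; 1,38, …], period ℓ=2 (even) → k=1
k=0  a_k=19  p_k/q_k = 19/1
k=1  a_k=1  p_k/q_k = 20/1
fundamental: x₁=20, y₁=1  (since 400 − 399·1 = 1)
(20+1√399)^2 = 799 + 40√399
(20+1√399)^3 = 31940 + 1599√399

20 1
799 40
31940 1599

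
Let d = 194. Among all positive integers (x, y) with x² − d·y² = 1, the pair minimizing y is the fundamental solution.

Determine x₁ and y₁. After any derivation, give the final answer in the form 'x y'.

[13; 1,12,1,26] for √194; ℓ=4 ⇒ convergent index 3
step 0: (13, 1)  from 13·(1,0) + (0,1)
step 1: (14, 1)  from 1·(13,1) + (1,0)
step 2: (181, 13)  from 12·(14,1) + (13,1)
step 3: (195, 14)  from 1·(181,13) + (14,1)
fundamental: x₁=195, y₁=14  (since 38025 − 194·196 = 1)

195 14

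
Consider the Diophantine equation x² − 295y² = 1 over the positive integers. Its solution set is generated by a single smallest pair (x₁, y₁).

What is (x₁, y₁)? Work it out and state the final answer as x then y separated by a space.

2024999 117900

√295 = [17; 5,1,2,3,2,6,2,3,2,1,5,34, …], period ℓ=12 (even) → k=11
step 0: (17, 1)  from 17·(1,0) + (0,1)
step 1: (86, 5)  from 5·(17,1) + (1,0)
…
step 3: (292, 17)  from 2·(103,6) + (86,5)
step 4: (979, 57)  from 3·(292,17) + (103,6)
step 5: (2250, 131)  from 2·(979,57) + (292,17)
…
step 7: (31208, 1817)  from 2·(14479,843) + (2250,131)
step 8: (108103, 6294)  from 3·(31208,1817) + (14479,843)
step 9: (247414, 14405)  from 2·(108103,6294) + (31208,1817)
step 10: (355517, 20699)  from 1·(247414,14405) + (108103,6294)
step 11: (2024999, 117900)  from 5·(355517,20699) + (247414,14405)
fundamental: x₁=2024999, y₁=117900  (since 4100620950001 − 295·13900410000 = 1)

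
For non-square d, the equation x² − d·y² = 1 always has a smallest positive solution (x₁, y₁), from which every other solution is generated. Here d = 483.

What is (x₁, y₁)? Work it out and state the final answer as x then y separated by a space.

d=483: √d = [21; 1,42] (ℓ=2, even), read p_1/q_1
a_0=21:  p_0=21·1+0=21,  q_0=21·0+1=1
a_1=1:  p_1=1·21+1=22,  q_1=1·1+0=1
→ (22, 1).  Check: 22²=484, 483·1²=483, difference 1.

22 1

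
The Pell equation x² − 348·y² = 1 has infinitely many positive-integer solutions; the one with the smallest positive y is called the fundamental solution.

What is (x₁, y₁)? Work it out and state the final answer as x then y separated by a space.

1567 84

√348 = [18; 1,1,1,8,1,1,1,36, …], period ℓ=8 (even) → k=7
k=0  a_k=18  p_k/q_k = 18/1
…
k=2  a_k=1  p_k/q_k = 37/2
k=3  a_k=1  p_k/q_k = 56/3
k=4  a_k=8  p_k/q_k = 485/26
k=5  a_k=1  p_k/q_k = 541/29
k=6  a_k=1  p_k/q_k = 1026/55
k=7  a_k=1  p_k/q_k = 1567/84
fundamental: x₁=1567, y₁=84  (since 2455489 − 348·7056 = 1)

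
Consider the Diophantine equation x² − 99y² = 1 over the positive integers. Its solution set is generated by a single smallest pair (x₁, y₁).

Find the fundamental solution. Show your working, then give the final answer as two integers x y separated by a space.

10 1

√99 = [9; 1,18, …], period ℓ=2 (even) → k=1
i=0: a=9 ⇒ p=9, q=1
i=1: a=1 ⇒ p=10, q=1
fundamental: x₁=10, y₁=1  (since 100 − 99·1 = 1)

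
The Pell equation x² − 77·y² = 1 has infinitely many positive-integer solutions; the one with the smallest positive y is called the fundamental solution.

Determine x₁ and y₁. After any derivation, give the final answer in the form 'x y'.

[8; 1,3,2,3,1,16] for √77; ℓ=6 ⇒ convergent index 5
i=0: a=8 ⇒ p=8, q=1
i=1: a=1 ⇒ p=9, q=1
i=2: a=3 ⇒ p=35, q=4
i=3: a=2 ⇒ p=79, q=9
i=4: a=3 ⇒ p=272, q=31
i=5: a=1 ⇒ p=351, q=40
(x₁, y₁) = (351, 40);  351² − 77·40² = 1 ✓

351 40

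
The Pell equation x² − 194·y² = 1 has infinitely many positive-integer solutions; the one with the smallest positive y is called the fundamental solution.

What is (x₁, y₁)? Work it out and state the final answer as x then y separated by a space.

195 14

d=194: √d = [13; 1,12,1,26] (ℓ=4, even), read p_3/q_3
k=0  a_k=13  p_k/q_k = 13/1
k=1  a_k=1  p_k/q_k = 14/1
k=2  a_k=12  p_k/q_k = 181/13
k=3  a_k=1  p_k/q_k = 195/14
fundamental: x₁=195, y₁=14  (since 38025 − 194·196 = 1)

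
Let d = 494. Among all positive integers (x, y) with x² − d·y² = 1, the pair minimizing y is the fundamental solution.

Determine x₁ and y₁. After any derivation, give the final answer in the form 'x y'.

d=494: √d = [22; 4,2,2,1,2,1,2,2,4,44] (ℓ=10, even), read p_9/q_9
i=0: a=22 ⇒ p=22, q=1
…
i=2: a=2 ⇒ p=200, q=9
…
i=4: a=1 ⇒ p=689, q=31
i=5: a=2 ⇒ p=1867, q=84
…
i=7: a=2 ⇒ p=6979, q=314
i=8: a=2 ⇒ p=16514, q=743
i=9: a=4 ⇒ p=73035, q=3286
fundamental: x₁=73035, y₁=3286  (since 5334111225 − 494·10797796 = 1)

73035 3286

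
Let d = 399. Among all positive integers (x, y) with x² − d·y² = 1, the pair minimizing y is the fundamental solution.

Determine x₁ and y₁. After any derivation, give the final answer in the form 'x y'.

20 1

[19; 1,38] for √399; ℓ=2 ⇒ convergent index 1
a_0=19:  p_0=19·1+0=19,  q_0=19·0+1=1
a_1=1:  p_1=1·19+1=20,  q_1=1·1+0=1
fundamental: x₁=20, y₁=1  (since 400 − 399·1 = 1)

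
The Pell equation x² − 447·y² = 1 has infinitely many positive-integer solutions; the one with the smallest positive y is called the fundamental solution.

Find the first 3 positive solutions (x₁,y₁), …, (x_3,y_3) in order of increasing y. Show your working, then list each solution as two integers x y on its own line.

148 7
43807 2072
12966724 613305

d=447: √d = [21; 7,42] (ℓ=2, even), read p_1/q_1
step 0: (21, 1)  from 21·(1,0) + (0,1)
step 1: (148, 7)  from 7·(21,1) + (1,0)
(x₁, y₁) = (148, 7);  148² − 447·7² = 1 ✓
(148+7√447)^2 = 43807 + 2072√447
(148+7√447)^3 = 12966724 + 613305√447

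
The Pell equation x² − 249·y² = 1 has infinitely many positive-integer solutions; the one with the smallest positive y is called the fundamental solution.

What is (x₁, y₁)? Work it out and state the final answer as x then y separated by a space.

d=249: √d = [15; 1,3,1,1,5,…,3,1,30] (ℓ=16, even), read p_15/q_15
step 0: (15, 1)  from 15·(1,0) + (0,1)
…
step 2: (63, 4)  from 3·(16,1) + (15,1)
…
step 9: (113835, 7214)  from 3·(36751,2329) + (3582,227)
…
step 11: (866765, 54929)  from 5·(150586,9543) + (113835,7214)
step 12: (1017351, 64472)  from 1·(866765,54929) + (150586,9543)
…
step 14: (6669699, 422675)  from 3·(1884116,119401) + (1017351,64472)
step 15: (8553815, 542076)  from 1·(6669699,422675) + (1884116,119401)
(x₁, y₁) = (8553815, 542076);  8553815² − 249·542076² = 1 ✓

8553815 542076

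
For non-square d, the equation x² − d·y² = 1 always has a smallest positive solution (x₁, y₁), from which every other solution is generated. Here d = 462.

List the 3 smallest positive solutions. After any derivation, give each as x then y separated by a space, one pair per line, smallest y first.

√462 = [21; 2,42, …], period ℓ=2 (even) → k=1
k=0  a_k=21  p_k/q_k = 21/1
k=1  a_k=2  p_k/q_k = 43/2
→ (43, 2).  Check: 43²=1849, 462·2²=1848, difference 1.
n=2: (43,2)∘(43,2) = (43·43+462·2·2, 43·2+2·43) = (3697,172)
n=3: (3697,172)∘(43,2) = (43·3697+462·2·172, 43·172+2·3697) = (317899,14790)

43 2
3697 172
317899 14790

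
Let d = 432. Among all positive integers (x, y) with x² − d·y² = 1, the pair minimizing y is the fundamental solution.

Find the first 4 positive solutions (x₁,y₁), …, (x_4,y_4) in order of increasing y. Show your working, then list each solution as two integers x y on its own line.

√432 = [20; 1,3,1,1,1,3,1,40, …], period ℓ=8 (even) → k=7
step 0: (20, 1)  from 20·(1,0) + (0,1)
…
step 2: (83, 4)  from 3·(21,1) + (20,1)
step 3: (104, 5)  from 1·(83,4) + (21,1)
…
step 6: (1060, 51)  from 3·(291,14) + (187,9)
step 7: (1351, 65)  from 1·(1060,51) + (291,14)
→ (1351, 65).  Check: 1351²=1825201, 432·65²=1825200, difference 1.
n=2: (1351,65)∘(1351,65) = (1351·1351+432·65·65, 1351·65+65·1351) = (3650401,175630)
n=3: (3650401,175630)∘(1351,65) = (1351·3650401+432·65·175630, 1351·175630+65·3650401) = (9863382151,474552195)
n=4: (9863382151,474552195)∘(1351,65) = (1351·9863382151+432·65·474552195, 1351·474552195+65·9863382151) = (26650854921601,1282239855260)

1351 65
3650401 175630
9863382151 474552195
26650854921601 1282239855260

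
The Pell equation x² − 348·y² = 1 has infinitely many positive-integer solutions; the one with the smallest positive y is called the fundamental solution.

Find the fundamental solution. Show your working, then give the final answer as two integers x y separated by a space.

1567 84

[18; 1,1,1,8,1,1,1,36] for √348; ℓ=8 ⇒ convergent index 7
a_0=18:  p_0=18·1+0=18,  q_0=18·0+1=1
a_1=1:  p_1=1·18+1=19,  q_1=1·1+0=1
a_2=1:  p_2=1·19+18=37,  q_2=1·1+1=2
…
a_4=8:  p_4=8·56+37=485,  q_4=8·3+2=26
…
a_6=1:  p_6=1·541+485=1026,  q_6=1·29+26=55
a_7=1:  p_7=1·1026+541=1567,  q_7=1·55+29=84
→ (1567, 84).  Check: 1567²=2455489, 348·84²=2455488, difference 1.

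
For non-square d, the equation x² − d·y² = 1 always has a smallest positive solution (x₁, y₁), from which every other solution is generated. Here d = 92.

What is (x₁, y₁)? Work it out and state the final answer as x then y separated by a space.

√92 = [9; 1,1,2,4,2,1,1,18, …], period ℓ=8 (even) → k=7
i=0: a=9 ⇒ p=9, q=1
i=1: a=1 ⇒ p=10, q=1
…
i=3: a=2 ⇒ p=48, q=5
i=4: a=4 ⇒ p=211, q=22
i=5: a=2 ⇒ p=470, q=49
i=6: a=1 ⇒ p=681, q=71
i=7: a=1 ⇒ p=1151, q=120
→ (1151, 120).  Check: 1151²=1324801, 92·120²=1324800, difference 1.

1151 120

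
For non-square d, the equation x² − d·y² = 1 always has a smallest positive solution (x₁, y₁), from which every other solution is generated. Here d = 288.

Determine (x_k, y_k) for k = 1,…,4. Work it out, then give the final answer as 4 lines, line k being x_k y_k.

17 1
577 34
19601 1155
665857 39236

[16; 1,32] for √288; ℓ=2 ⇒ convergent index 1
i=0: a=16 ⇒ p=16, q=1
i=1: a=1 ⇒ p=17, q=1
fundamental: x₁=17, y₁=1  (since 289 − 288·1 = 1)
k=2:  x_2 = 17·17+288·1·1 = 577,  y_2 = 17·1+1·17 = 34
k=3:  x_3 = 17·577+288·1·34 = 19601,  y_3 = 17·34+1·577 = 1155
k=4:  x_4 = 17·19601+288·1·1155 = 665857,  y_4 = 17·1155+1·19601 = 39236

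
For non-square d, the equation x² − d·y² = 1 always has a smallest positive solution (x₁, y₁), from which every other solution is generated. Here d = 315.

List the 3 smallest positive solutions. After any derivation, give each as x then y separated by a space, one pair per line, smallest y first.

d=315: √d = [17; 1,2,1,34] (ℓ=4, even), read p_3/q_3
a_0=17:  p_0=17·1+0=17,  q_0=17·0+1=1
a_1=1:  p_1=1·17+1=18,  q_1=1·1+0=1
a_2=2:  p_2=2·18+17=53,  q_2=2·1+1=3
a_3=1:  p_3=1·53+18=71,  q_3=1·3+1=4
fundamental: x₁=71, y₁=4  (since 5041 − 315·16 = 1)
n=2: (71,4)∘(71,4) = (71·71+315·4·4, 71·4+4·71) = (10081,568)
n=3: (10081,568)∘(71,4) = (71·10081+315·4·568, 71·568+4·10081) = (1431431,80652)

71 4
10081 568
1431431 80652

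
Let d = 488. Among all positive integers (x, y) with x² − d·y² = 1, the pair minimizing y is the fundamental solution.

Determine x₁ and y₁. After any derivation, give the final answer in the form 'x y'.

√488 = [22; 11,44, …], period ℓ=2 (even) → k=1
k=0  a_k=22  p_k/q_k = 22/1
k=1  a_k=11  p_k/q_k = 243/11
fundamental: x₁=243, y₁=11  (since 59049 − 488·121 = 1)

243 11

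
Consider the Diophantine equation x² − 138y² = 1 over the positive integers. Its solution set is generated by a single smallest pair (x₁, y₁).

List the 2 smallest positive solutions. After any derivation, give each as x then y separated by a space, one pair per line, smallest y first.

47 4
4417 376

[11; 1,2,1,22] for √138; ℓ=4 ⇒ convergent index 3
a_0=11:  p_0=11·1+0=11,  q_0=11·0+1=1
a_1=1:  p_1=1·11+1=12,  q_1=1·1+0=1
a_2=2:  p_2=2·12+11=35,  q_2=2·1+1=3
a_3=1:  p_3=1·35+12=47,  q_3=1·3+1=4
(x₁, y₁) = (47, 4);  47² − 138·4² = 1 ✓
n=2: (47,4)∘(47,4) = (47·47+138·4·4, 47·4+4·47) = (4417,376)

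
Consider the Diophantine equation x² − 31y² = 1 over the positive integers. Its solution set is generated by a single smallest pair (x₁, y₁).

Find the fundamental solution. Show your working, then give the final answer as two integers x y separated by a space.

√31 → a₀=5, period (1,1,3,5,3,1,1,10); ℓ=8 even so k=7
step 0: (5, 1)  from 5·(1,0) + (0,1)
…
step 5: (657, 118)  from 3·(206,37) + (39,7)
step 6: (863, 155)  from 1·(657,118) + (206,37)
step 7: (1520, 273)  from 1·(863,155) + (657,118)
fundamental: x₁=1520, y₁=273  (since 2310400 − 31·74529 = 1)

1520 273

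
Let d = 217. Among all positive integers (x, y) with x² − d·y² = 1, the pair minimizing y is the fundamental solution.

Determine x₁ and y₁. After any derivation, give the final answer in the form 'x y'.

√217 = [14; 1,2,1,2,1,…,2,1,28, …], period ℓ=16 (even) → k=15
k=0  a_k=14  p_k/q_k = 14/1
k=1  a_k=1  p_k/q_k = 15/1
k=2  a_k=2  p_k/q_k = 44/3
…
k=4  a_k=2  p_k/q_k = 162/11
k=5  a_k=1  p_k/q_k = 221/15
…
k=7  a_k=9  p_k/q_k = 3668/249
k=8  a_k=4  p_k/q_k = 15055/1022
…
k=10  a_k=1  p_k/q_k = 154218/10469
…
k=12  a_k=2  p_k/q_k = 740980/50301
k=13  a_k=1  p_k/q_k = 1034361/70217
k=14  a_k=2  p_k/q_k = 2809702/190735
k=15  a_k=1  p_k/q_k = 3844063/260952
(x₁, y₁) = (3844063, 260952);  3844063² − 217·260952² = 1 ✓

3844063 260952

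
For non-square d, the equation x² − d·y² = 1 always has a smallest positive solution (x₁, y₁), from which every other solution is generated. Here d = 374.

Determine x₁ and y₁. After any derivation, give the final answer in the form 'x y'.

√374 = [19; 2,1,18,1,2,38, …], period ℓ=6 (even) → k=5
i=0: a=19 ⇒ p=19, q=1
…
i=2: a=1 ⇒ p=58, q=3
…
i=4: a=1 ⇒ p=1141, q=59
i=5: a=2 ⇒ p=3365, q=174
→ (3365, 174).  Check: 3365²=11323225, 374·174²=11323224, difference 1.

3365 174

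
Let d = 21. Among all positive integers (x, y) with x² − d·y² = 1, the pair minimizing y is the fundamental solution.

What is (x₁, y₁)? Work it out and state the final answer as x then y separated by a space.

55 12

√21 → a₀=4, period (1,1,2,1,1,8); ℓ=6 even so k=5
a_0=4:  p_0=4·1+0=4,  q_0=4·0+1=1
a_1=1:  p_1=1·4+1=5,  q_1=1·1+0=1
a_2=1:  p_2=1·5+4=9,  q_2=1·1+1=2
a_3=2:  p_3=2·9+5=23,  q_3=2·2+1=5
a_4=1:  p_4=1·23+9=32,  q_4=1·5+2=7
a_5=1:  p_5=1·32+23=55,  q_5=1·7+5=12
(x₁, y₁) = (55, 12);  55² − 21·12² = 1 ✓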